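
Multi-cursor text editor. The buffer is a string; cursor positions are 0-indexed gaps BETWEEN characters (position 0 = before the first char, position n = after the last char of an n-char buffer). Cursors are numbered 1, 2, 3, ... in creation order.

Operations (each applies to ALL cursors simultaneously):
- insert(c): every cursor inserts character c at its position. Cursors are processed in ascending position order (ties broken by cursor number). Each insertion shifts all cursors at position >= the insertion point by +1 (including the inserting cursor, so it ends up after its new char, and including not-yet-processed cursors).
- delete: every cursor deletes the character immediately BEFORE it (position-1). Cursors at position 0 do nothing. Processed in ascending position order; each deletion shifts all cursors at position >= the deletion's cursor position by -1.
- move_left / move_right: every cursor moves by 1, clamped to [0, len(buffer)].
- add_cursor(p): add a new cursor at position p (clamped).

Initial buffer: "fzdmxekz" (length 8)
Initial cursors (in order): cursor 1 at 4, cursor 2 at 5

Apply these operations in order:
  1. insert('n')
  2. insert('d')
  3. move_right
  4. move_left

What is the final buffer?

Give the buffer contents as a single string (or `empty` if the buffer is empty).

After op 1 (insert('n')): buffer="fzdmnxnekz" (len 10), cursors c1@5 c2@7, authorship ....1.2...
After op 2 (insert('d')): buffer="fzdmndxndekz" (len 12), cursors c1@6 c2@9, authorship ....11.22...
After op 3 (move_right): buffer="fzdmndxndekz" (len 12), cursors c1@7 c2@10, authorship ....11.22...
After op 4 (move_left): buffer="fzdmndxndekz" (len 12), cursors c1@6 c2@9, authorship ....11.22...

Answer: fzdmndxndekz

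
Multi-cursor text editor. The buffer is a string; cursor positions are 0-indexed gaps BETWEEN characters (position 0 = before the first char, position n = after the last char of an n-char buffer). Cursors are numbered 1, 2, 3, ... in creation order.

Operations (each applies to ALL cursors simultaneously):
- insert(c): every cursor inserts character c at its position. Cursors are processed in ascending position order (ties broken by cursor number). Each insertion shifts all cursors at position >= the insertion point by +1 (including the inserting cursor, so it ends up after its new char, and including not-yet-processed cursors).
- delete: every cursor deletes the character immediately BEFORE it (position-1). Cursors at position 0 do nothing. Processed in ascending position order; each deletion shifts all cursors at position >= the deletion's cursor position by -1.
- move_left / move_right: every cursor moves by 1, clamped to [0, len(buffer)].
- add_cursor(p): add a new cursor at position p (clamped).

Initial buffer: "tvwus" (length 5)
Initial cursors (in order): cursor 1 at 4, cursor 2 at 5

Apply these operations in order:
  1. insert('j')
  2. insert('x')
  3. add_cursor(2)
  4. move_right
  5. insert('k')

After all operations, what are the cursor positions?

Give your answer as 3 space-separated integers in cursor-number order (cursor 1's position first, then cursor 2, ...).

Answer: 9 12 4

Derivation:
After op 1 (insert('j')): buffer="tvwujsj" (len 7), cursors c1@5 c2@7, authorship ....1.2
After op 2 (insert('x')): buffer="tvwujxsjx" (len 9), cursors c1@6 c2@9, authorship ....11.22
After op 3 (add_cursor(2)): buffer="tvwujxsjx" (len 9), cursors c3@2 c1@6 c2@9, authorship ....11.22
After op 4 (move_right): buffer="tvwujxsjx" (len 9), cursors c3@3 c1@7 c2@9, authorship ....11.22
After op 5 (insert('k')): buffer="tvwkujxskjxk" (len 12), cursors c3@4 c1@9 c2@12, authorship ...3.11.1222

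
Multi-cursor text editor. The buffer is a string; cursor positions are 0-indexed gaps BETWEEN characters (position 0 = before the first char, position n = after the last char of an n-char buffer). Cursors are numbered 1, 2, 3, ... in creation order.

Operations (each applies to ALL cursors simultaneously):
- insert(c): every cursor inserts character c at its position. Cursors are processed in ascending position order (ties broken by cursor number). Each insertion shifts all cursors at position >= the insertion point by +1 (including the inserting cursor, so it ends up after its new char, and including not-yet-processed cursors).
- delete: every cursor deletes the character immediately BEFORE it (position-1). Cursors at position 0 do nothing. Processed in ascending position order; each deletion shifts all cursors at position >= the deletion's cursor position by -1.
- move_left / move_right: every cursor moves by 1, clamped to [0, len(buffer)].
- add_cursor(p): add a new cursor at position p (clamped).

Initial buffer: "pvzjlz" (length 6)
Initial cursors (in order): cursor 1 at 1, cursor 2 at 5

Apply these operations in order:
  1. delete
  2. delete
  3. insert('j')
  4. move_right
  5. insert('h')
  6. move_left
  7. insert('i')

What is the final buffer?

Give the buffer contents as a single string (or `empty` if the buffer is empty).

Answer: jvihzjzih

Derivation:
After op 1 (delete): buffer="vzjz" (len 4), cursors c1@0 c2@3, authorship ....
After op 2 (delete): buffer="vzz" (len 3), cursors c1@0 c2@2, authorship ...
After op 3 (insert('j')): buffer="jvzjz" (len 5), cursors c1@1 c2@4, authorship 1..2.
After op 4 (move_right): buffer="jvzjz" (len 5), cursors c1@2 c2@5, authorship 1..2.
After op 5 (insert('h')): buffer="jvhzjzh" (len 7), cursors c1@3 c2@7, authorship 1.1.2.2
After op 6 (move_left): buffer="jvhzjzh" (len 7), cursors c1@2 c2@6, authorship 1.1.2.2
After op 7 (insert('i')): buffer="jvihzjzih" (len 9), cursors c1@3 c2@8, authorship 1.11.2.22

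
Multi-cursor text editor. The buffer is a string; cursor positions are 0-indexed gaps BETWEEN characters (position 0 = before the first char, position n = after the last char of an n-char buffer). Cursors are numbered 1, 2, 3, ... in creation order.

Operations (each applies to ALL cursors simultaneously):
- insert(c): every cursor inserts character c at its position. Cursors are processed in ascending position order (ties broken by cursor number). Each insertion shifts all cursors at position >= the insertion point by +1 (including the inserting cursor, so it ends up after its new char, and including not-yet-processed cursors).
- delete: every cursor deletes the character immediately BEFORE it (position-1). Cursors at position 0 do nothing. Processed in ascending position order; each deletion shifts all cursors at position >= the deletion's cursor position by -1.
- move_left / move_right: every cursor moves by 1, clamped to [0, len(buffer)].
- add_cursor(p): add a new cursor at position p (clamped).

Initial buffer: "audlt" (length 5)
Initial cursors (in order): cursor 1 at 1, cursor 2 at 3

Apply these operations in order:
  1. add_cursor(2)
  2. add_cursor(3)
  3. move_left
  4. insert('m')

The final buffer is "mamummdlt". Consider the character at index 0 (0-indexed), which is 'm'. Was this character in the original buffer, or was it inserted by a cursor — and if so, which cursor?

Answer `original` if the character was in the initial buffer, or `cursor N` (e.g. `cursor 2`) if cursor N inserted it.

Answer: cursor 1

Derivation:
After op 1 (add_cursor(2)): buffer="audlt" (len 5), cursors c1@1 c3@2 c2@3, authorship .....
After op 2 (add_cursor(3)): buffer="audlt" (len 5), cursors c1@1 c3@2 c2@3 c4@3, authorship .....
After op 3 (move_left): buffer="audlt" (len 5), cursors c1@0 c3@1 c2@2 c4@2, authorship .....
After op 4 (insert('m')): buffer="mamummdlt" (len 9), cursors c1@1 c3@3 c2@6 c4@6, authorship 1.3.24...
Authorship (.=original, N=cursor N): 1 . 3 . 2 4 . . .
Index 0: author = 1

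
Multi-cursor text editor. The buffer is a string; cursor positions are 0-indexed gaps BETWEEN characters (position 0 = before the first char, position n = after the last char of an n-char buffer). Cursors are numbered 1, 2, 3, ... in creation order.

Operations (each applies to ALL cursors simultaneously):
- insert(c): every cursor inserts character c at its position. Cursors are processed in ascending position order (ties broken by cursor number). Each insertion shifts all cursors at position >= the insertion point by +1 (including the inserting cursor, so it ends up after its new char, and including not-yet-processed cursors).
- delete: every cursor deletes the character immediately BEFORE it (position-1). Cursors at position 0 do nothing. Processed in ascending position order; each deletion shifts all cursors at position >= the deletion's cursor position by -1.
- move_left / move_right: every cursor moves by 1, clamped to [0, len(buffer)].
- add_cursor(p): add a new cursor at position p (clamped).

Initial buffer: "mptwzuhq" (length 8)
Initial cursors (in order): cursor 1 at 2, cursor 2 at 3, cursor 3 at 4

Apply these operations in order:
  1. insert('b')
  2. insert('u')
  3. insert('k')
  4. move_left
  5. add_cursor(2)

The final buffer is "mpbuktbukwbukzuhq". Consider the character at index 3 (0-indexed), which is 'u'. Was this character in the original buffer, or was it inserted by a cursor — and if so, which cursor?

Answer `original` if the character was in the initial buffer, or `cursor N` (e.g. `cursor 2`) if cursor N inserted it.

After op 1 (insert('b')): buffer="mpbtbwbzuhq" (len 11), cursors c1@3 c2@5 c3@7, authorship ..1.2.3....
After op 2 (insert('u')): buffer="mpbutbuwbuzuhq" (len 14), cursors c1@4 c2@7 c3@10, authorship ..11.22.33....
After op 3 (insert('k')): buffer="mpbuktbukwbukzuhq" (len 17), cursors c1@5 c2@9 c3@13, authorship ..111.222.333....
After op 4 (move_left): buffer="mpbuktbukwbukzuhq" (len 17), cursors c1@4 c2@8 c3@12, authorship ..111.222.333....
After op 5 (add_cursor(2)): buffer="mpbuktbukwbukzuhq" (len 17), cursors c4@2 c1@4 c2@8 c3@12, authorship ..111.222.333....
Authorship (.=original, N=cursor N): . . 1 1 1 . 2 2 2 . 3 3 3 . . . .
Index 3: author = 1

Answer: cursor 1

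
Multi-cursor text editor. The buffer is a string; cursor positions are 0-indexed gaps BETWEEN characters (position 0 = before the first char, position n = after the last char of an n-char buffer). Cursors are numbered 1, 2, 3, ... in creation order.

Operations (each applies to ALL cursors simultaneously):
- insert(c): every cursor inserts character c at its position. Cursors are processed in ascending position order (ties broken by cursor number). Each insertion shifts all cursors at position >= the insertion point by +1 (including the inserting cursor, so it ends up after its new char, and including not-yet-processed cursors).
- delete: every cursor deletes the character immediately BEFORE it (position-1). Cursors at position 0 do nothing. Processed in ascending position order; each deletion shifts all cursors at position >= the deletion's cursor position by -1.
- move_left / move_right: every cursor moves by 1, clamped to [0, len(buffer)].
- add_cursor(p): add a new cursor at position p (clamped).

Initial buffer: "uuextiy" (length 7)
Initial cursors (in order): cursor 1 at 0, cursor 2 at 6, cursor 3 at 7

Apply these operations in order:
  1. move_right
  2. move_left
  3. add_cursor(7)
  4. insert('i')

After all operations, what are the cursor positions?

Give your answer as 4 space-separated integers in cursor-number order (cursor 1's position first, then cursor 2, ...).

Answer: 1 9 9 11

Derivation:
After op 1 (move_right): buffer="uuextiy" (len 7), cursors c1@1 c2@7 c3@7, authorship .......
After op 2 (move_left): buffer="uuextiy" (len 7), cursors c1@0 c2@6 c3@6, authorship .......
After op 3 (add_cursor(7)): buffer="uuextiy" (len 7), cursors c1@0 c2@6 c3@6 c4@7, authorship .......
After op 4 (insert('i')): buffer="iuuextiiiyi" (len 11), cursors c1@1 c2@9 c3@9 c4@11, authorship 1......23.4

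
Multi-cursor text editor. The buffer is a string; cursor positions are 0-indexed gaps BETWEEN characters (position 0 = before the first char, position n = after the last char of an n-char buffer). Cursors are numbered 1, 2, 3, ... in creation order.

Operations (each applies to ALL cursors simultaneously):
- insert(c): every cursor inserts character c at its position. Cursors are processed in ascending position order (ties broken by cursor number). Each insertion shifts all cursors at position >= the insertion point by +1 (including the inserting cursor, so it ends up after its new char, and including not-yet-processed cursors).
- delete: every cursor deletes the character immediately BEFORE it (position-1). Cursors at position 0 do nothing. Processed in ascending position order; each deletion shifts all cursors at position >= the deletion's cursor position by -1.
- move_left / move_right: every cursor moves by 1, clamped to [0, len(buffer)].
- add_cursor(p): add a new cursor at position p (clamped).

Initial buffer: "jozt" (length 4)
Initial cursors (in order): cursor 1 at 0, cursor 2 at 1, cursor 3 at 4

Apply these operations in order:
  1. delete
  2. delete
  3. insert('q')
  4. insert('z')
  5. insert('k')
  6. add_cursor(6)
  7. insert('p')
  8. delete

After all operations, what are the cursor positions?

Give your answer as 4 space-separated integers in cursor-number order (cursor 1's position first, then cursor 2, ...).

Answer: 6 6 10 6

Derivation:
After op 1 (delete): buffer="oz" (len 2), cursors c1@0 c2@0 c3@2, authorship ..
After op 2 (delete): buffer="o" (len 1), cursors c1@0 c2@0 c3@1, authorship .
After op 3 (insert('q')): buffer="qqoq" (len 4), cursors c1@2 c2@2 c3@4, authorship 12.3
After op 4 (insert('z')): buffer="qqzzoqz" (len 7), cursors c1@4 c2@4 c3@7, authorship 1212.33
After op 5 (insert('k')): buffer="qqzzkkoqzk" (len 10), cursors c1@6 c2@6 c3@10, authorship 121212.333
After op 6 (add_cursor(6)): buffer="qqzzkkoqzk" (len 10), cursors c1@6 c2@6 c4@6 c3@10, authorship 121212.333
After op 7 (insert('p')): buffer="qqzzkkpppoqzkp" (len 14), cursors c1@9 c2@9 c4@9 c3@14, authorship 121212124.3333
After op 8 (delete): buffer="qqzzkkoqzk" (len 10), cursors c1@6 c2@6 c4@6 c3@10, authorship 121212.333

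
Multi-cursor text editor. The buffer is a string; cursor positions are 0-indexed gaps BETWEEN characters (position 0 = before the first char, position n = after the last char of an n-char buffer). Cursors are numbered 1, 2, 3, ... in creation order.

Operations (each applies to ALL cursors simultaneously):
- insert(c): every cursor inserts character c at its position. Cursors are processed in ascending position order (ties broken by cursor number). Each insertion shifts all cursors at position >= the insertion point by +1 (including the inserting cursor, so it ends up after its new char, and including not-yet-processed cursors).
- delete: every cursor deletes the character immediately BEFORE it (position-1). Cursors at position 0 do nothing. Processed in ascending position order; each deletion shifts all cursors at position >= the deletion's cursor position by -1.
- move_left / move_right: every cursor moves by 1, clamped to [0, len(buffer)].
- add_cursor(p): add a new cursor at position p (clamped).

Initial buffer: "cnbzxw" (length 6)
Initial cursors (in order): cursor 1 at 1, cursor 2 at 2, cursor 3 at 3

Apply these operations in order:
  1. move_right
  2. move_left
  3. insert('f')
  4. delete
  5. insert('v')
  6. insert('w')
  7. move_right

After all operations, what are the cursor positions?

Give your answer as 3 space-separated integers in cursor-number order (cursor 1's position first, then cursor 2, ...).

After op 1 (move_right): buffer="cnbzxw" (len 6), cursors c1@2 c2@3 c3@4, authorship ......
After op 2 (move_left): buffer="cnbzxw" (len 6), cursors c1@1 c2@2 c3@3, authorship ......
After op 3 (insert('f')): buffer="cfnfbfzxw" (len 9), cursors c1@2 c2@4 c3@6, authorship .1.2.3...
After op 4 (delete): buffer="cnbzxw" (len 6), cursors c1@1 c2@2 c3@3, authorship ......
After op 5 (insert('v')): buffer="cvnvbvzxw" (len 9), cursors c1@2 c2@4 c3@6, authorship .1.2.3...
After op 6 (insert('w')): buffer="cvwnvwbvwzxw" (len 12), cursors c1@3 c2@6 c3@9, authorship .11.22.33...
After op 7 (move_right): buffer="cvwnvwbvwzxw" (len 12), cursors c1@4 c2@7 c3@10, authorship .11.22.33...

Answer: 4 7 10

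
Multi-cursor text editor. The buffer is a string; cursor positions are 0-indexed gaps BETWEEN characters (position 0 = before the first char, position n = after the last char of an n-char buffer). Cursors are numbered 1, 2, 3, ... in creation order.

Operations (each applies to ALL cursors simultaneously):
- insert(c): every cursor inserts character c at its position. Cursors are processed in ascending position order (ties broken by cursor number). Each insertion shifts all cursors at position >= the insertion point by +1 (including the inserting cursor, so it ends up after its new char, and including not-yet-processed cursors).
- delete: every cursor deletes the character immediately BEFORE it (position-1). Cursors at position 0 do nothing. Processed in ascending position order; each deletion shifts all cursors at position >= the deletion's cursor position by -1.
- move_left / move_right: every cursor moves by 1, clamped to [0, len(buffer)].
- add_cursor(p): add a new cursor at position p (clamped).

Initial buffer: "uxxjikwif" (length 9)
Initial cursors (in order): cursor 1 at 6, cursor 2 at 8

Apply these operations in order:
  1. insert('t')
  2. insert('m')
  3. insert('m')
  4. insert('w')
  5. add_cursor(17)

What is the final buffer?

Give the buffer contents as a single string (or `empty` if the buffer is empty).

Answer: uxxjiktmmwwitmmwf

Derivation:
After op 1 (insert('t')): buffer="uxxjiktwitf" (len 11), cursors c1@7 c2@10, authorship ......1..2.
After op 2 (insert('m')): buffer="uxxjiktmwitmf" (len 13), cursors c1@8 c2@12, authorship ......11..22.
After op 3 (insert('m')): buffer="uxxjiktmmwitmmf" (len 15), cursors c1@9 c2@14, authorship ......111..222.
After op 4 (insert('w')): buffer="uxxjiktmmwwitmmwf" (len 17), cursors c1@10 c2@16, authorship ......1111..2222.
After op 5 (add_cursor(17)): buffer="uxxjiktmmwwitmmwf" (len 17), cursors c1@10 c2@16 c3@17, authorship ......1111..2222.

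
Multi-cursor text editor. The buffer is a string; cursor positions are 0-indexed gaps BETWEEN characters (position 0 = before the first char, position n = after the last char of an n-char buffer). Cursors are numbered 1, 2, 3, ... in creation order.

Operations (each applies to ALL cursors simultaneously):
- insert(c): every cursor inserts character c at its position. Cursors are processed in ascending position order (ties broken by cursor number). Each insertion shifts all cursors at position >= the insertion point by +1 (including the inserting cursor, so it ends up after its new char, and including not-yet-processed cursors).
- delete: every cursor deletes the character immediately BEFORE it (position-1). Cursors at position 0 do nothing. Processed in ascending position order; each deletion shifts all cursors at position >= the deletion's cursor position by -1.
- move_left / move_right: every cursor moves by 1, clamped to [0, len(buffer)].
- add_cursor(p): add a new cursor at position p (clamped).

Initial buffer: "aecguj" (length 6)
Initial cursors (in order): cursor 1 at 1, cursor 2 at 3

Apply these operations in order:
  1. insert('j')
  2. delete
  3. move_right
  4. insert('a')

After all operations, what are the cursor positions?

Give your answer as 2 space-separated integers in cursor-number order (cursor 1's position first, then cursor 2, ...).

After op 1 (insert('j')): buffer="ajecjguj" (len 8), cursors c1@2 c2@5, authorship .1..2...
After op 2 (delete): buffer="aecguj" (len 6), cursors c1@1 c2@3, authorship ......
After op 3 (move_right): buffer="aecguj" (len 6), cursors c1@2 c2@4, authorship ......
After op 4 (insert('a')): buffer="aeacgauj" (len 8), cursors c1@3 c2@6, authorship ..1..2..

Answer: 3 6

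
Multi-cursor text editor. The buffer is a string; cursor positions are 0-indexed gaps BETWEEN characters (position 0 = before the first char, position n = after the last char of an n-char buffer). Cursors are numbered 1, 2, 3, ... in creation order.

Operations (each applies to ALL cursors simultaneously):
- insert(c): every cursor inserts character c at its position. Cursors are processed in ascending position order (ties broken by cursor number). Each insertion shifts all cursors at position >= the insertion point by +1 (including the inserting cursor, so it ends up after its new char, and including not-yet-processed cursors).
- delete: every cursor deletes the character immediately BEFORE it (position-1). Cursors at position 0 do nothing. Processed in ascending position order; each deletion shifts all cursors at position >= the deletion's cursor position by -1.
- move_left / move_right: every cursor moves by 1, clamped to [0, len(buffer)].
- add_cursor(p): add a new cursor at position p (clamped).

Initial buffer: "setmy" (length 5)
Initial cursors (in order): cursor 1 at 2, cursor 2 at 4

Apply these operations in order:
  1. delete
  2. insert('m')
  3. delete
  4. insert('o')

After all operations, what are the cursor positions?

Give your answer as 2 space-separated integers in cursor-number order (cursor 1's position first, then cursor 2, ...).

Answer: 2 4

Derivation:
After op 1 (delete): buffer="sty" (len 3), cursors c1@1 c2@2, authorship ...
After op 2 (insert('m')): buffer="smtmy" (len 5), cursors c1@2 c2@4, authorship .1.2.
After op 3 (delete): buffer="sty" (len 3), cursors c1@1 c2@2, authorship ...
After op 4 (insert('o')): buffer="sotoy" (len 5), cursors c1@2 c2@4, authorship .1.2.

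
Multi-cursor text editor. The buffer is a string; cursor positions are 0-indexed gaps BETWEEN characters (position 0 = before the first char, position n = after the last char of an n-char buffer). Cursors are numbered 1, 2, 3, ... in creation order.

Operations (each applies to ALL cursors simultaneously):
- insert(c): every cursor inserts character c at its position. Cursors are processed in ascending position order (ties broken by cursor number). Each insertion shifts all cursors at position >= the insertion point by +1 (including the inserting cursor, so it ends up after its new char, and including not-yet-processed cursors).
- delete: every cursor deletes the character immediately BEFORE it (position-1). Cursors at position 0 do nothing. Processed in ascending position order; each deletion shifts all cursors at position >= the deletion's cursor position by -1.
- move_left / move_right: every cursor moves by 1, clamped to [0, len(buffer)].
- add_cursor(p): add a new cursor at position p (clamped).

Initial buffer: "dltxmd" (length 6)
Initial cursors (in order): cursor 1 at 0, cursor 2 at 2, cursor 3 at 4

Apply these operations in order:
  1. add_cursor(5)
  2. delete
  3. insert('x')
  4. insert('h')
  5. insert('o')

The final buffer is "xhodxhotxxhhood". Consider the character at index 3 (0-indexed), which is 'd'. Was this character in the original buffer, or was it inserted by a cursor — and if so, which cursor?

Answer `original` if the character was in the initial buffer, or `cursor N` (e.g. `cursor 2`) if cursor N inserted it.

After op 1 (add_cursor(5)): buffer="dltxmd" (len 6), cursors c1@0 c2@2 c3@4 c4@5, authorship ......
After op 2 (delete): buffer="dtd" (len 3), cursors c1@0 c2@1 c3@2 c4@2, authorship ...
After op 3 (insert('x')): buffer="xdxtxxd" (len 7), cursors c1@1 c2@3 c3@6 c4@6, authorship 1.2.34.
After op 4 (insert('h')): buffer="xhdxhtxxhhd" (len 11), cursors c1@2 c2@5 c3@10 c4@10, authorship 11.22.3434.
After op 5 (insert('o')): buffer="xhodxhotxxhhood" (len 15), cursors c1@3 c2@7 c3@14 c4@14, authorship 111.222.343434.
Authorship (.=original, N=cursor N): 1 1 1 . 2 2 2 . 3 4 3 4 3 4 .
Index 3: author = original

Answer: original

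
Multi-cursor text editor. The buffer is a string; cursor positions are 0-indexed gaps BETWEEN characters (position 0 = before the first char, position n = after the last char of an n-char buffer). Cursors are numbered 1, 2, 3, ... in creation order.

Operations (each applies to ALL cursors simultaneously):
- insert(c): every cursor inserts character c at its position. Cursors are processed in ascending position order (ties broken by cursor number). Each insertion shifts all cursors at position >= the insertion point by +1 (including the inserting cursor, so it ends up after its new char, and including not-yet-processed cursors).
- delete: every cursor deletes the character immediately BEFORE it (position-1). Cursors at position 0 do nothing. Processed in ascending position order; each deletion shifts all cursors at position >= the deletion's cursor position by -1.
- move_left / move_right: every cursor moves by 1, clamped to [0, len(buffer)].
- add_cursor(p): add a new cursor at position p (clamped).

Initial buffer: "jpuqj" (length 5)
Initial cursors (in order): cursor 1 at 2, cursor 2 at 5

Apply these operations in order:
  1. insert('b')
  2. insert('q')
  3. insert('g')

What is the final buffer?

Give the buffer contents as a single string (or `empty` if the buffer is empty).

After op 1 (insert('b')): buffer="jpbuqjb" (len 7), cursors c1@3 c2@7, authorship ..1...2
After op 2 (insert('q')): buffer="jpbquqjbq" (len 9), cursors c1@4 c2@9, authorship ..11...22
After op 3 (insert('g')): buffer="jpbqguqjbqg" (len 11), cursors c1@5 c2@11, authorship ..111...222

Answer: jpbqguqjbqg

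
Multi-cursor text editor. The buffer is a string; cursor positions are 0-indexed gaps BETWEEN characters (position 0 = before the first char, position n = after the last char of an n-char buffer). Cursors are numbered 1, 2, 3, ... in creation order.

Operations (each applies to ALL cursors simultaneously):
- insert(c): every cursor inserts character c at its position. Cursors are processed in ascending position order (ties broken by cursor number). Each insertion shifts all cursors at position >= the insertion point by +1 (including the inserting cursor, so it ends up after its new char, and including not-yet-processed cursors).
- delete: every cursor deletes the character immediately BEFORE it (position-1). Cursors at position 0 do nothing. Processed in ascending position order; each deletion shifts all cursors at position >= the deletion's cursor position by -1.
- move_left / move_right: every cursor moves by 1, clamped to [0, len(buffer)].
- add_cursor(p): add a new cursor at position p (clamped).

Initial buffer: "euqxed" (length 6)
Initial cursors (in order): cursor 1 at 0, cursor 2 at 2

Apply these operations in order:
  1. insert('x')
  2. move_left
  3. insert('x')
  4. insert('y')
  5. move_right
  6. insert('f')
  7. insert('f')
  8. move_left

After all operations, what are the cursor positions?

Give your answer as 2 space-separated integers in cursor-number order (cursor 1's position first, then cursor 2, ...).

After op 1 (insert('x')): buffer="xeuxqxed" (len 8), cursors c1@1 c2@4, authorship 1..2....
After op 2 (move_left): buffer="xeuxqxed" (len 8), cursors c1@0 c2@3, authorship 1..2....
After op 3 (insert('x')): buffer="xxeuxxqxed" (len 10), cursors c1@1 c2@5, authorship 11..22....
After op 4 (insert('y')): buffer="xyxeuxyxqxed" (len 12), cursors c1@2 c2@7, authorship 111..222....
After op 5 (move_right): buffer="xyxeuxyxqxed" (len 12), cursors c1@3 c2@8, authorship 111..222....
After op 6 (insert('f')): buffer="xyxfeuxyxfqxed" (len 14), cursors c1@4 c2@10, authorship 1111..2222....
After op 7 (insert('f')): buffer="xyxffeuxyxffqxed" (len 16), cursors c1@5 c2@12, authorship 11111..22222....
After op 8 (move_left): buffer="xyxffeuxyxffqxed" (len 16), cursors c1@4 c2@11, authorship 11111..22222....

Answer: 4 11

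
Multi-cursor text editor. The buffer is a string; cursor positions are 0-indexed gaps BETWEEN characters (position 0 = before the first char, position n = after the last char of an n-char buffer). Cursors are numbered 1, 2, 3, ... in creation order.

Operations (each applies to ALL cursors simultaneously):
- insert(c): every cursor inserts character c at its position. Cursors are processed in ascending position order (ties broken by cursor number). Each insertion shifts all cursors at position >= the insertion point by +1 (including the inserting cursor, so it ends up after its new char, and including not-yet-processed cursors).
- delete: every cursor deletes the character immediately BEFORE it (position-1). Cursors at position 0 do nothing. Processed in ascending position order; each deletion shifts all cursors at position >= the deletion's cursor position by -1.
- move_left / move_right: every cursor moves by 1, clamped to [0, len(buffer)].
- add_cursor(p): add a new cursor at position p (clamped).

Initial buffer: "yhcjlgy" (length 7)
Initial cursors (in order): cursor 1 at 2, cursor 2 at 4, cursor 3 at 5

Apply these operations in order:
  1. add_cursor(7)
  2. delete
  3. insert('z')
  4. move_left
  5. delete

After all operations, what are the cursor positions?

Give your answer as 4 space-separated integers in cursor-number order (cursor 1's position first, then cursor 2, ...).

After op 1 (add_cursor(7)): buffer="yhcjlgy" (len 7), cursors c1@2 c2@4 c3@5 c4@7, authorship .......
After op 2 (delete): buffer="ycg" (len 3), cursors c1@1 c2@2 c3@2 c4@3, authorship ...
After op 3 (insert('z')): buffer="yzczzgz" (len 7), cursors c1@2 c2@5 c3@5 c4@7, authorship .1.23.4
After op 4 (move_left): buffer="yzczzgz" (len 7), cursors c1@1 c2@4 c3@4 c4@6, authorship .1.23.4
After op 5 (delete): buffer="zzz" (len 3), cursors c1@0 c2@1 c3@1 c4@2, authorship 134

Answer: 0 1 1 2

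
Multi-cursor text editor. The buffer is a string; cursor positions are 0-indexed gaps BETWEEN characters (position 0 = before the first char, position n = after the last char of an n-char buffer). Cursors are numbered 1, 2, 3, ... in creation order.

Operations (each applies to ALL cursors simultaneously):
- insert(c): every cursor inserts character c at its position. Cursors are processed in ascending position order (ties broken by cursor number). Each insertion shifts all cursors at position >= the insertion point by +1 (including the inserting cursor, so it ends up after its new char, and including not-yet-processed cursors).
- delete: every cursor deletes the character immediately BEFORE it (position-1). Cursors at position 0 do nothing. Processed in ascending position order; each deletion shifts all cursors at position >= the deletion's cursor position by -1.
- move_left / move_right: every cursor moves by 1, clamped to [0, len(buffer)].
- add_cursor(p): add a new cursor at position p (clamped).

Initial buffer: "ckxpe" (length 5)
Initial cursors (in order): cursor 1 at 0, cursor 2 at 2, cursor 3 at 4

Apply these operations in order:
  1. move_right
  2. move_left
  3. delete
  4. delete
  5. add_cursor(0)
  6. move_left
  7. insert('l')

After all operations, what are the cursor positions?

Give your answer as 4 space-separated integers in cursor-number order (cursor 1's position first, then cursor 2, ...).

After op 1 (move_right): buffer="ckxpe" (len 5), cursors c1@1 c2@3 c3@5, authorship .....
After op 2 (move_left): buffer="ckxpe" (len 5), cursors c1@0 c2@2 c3@4, authorship .....
After op 3 (delete): buffer="cxe" (len 3), cursors c1@0 c2@1 c3@2, authorship ...
After op 4 (delete): buffer="e" (len 1), cursors c1@0 c2@0 c3@0, authorship .
After op 5 (add_cursor(0)): buffer="e" (len 1), cursors c1@0 c2@0 c3@0 c4@0, authorship .
After op 6 (move_left): buffer="e" (len 1), cursors c1@0 c2@0 c3@0 c4@0, authorship .
After op 7 (insert('l')): buffer="lllle" (len 5), cursors c1@4 c2@4 c3@4 c4@4, authorship 1234.

Answer: 4 4 4 4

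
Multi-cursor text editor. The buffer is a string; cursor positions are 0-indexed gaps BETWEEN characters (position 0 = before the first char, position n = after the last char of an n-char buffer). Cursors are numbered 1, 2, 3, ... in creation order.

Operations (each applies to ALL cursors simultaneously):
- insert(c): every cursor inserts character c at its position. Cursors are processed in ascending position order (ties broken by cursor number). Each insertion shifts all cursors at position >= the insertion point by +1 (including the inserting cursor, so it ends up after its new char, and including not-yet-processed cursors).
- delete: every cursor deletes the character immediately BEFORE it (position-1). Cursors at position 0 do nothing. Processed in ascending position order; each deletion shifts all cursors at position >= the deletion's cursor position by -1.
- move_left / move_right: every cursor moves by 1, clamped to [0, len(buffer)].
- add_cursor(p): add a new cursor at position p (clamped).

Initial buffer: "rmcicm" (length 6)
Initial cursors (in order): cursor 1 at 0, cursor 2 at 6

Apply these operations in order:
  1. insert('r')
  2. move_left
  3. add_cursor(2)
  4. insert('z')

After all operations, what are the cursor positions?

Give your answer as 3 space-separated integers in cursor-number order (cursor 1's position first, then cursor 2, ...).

After op 1 (insert('r')): buffer="rrmcicmr" (len 8), cursors c1@1 c2@8, authorship 1......2
After op 2 (move_left): buffer="rrmcicmr" (len 8), cursors c1@0 c2@7, authorship 1......2
After op 3 (add_cursor(2)): buffer="rrmcicmr" (len 8), cursors c1@0 c3@2 c2@7, authorship 1......2
After op 4 (insert('z')): buffer="zrrzmcicmzr" (len 11), cursors c1@1 c3@4 c2@10, authorship 11.3.....22

Answer: 1 10 4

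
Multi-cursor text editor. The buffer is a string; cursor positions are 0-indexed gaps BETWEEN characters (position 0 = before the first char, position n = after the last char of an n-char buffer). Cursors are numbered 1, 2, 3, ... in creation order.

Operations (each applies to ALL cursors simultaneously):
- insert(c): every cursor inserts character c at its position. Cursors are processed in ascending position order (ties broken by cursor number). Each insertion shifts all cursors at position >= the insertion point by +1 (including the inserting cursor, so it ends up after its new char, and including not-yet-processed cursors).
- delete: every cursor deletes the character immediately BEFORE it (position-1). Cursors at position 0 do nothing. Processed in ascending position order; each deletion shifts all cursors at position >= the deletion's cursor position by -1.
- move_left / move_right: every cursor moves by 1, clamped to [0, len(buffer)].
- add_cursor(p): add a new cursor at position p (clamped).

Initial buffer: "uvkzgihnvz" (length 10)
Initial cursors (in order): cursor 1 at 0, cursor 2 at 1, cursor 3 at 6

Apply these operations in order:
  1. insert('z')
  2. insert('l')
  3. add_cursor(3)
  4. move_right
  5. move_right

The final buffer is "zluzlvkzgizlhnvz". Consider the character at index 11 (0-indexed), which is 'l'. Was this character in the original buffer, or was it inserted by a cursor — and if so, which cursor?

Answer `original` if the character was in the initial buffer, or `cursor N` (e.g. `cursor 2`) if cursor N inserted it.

After op 1 (insert('z')): buffer="zuzvkzgizhnvz" (len 13), cursors c1@1 c2@3 c3@9, authorship 1.2.....3....
After op 2 (insert('l')): buffer="zluzlvkzgizlhnvz" (len 16), cursors c1@2 c2@5 c3@12, authorship 11.22.....33....
After op 3 (add_cursor(3)): buffer="zluzlvkzgizlhnvz" (len 16), cursors c1@2 c4@3 c2@5 c3@12, authorship 11.22.....33....
After op 4 (move_right): buffer="zluzlvkzgizlhnvz" (len 16), cursors c1@3 c4@4 c2@6 c3@13, authorship 11.22.....33....
After op 5 (move_right): buffer="zluzlvkzgizlhnvz" (len 16), cursors c1@4 c4@5 c2@7 c3@14, authorship 11.22.....33....
Authorship (.=original, N=cursor N): 1 1 . 2 2 . . . . . 3 3 . . . .
Index 11: author = 3

Answer: cursor 3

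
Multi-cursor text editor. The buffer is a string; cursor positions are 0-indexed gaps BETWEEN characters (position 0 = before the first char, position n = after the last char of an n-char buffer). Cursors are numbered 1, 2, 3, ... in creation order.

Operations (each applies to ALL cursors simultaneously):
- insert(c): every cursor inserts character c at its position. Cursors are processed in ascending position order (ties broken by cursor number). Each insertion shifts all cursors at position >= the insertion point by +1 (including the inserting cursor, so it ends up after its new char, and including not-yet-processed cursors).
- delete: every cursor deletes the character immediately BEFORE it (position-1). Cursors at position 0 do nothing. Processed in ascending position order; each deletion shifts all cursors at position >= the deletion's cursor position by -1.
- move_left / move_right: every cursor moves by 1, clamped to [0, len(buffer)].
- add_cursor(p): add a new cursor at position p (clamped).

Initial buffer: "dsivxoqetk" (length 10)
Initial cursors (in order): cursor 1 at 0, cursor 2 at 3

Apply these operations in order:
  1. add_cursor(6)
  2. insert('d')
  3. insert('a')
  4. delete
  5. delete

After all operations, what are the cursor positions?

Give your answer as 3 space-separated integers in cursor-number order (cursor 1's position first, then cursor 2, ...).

After op 1 (add_cursor(6)): buffer="dsivxoqetk" (len 10), cursors c1@0 c2@3 c3@6, authorship ..........
After op 2 (insert('d')): buffer="ddsidvxodqetk" (len 13), cursors c1@1 c2@5 c3@9, authorship 1...2...3....
After op 3 (insert('a')): buffer="dadsidavxodaqetk" (len 16), cursors c1@2 c2@7 c3@12, authorship 11...22...33....
After op 4 (delete): buffer="ddsidvxodqetk" (len 13), cursors c1@1 c2@5 c3@9, authorship 1...2...3....
After op 5 (delete): buffer="dsivxoqetk" (len 10), cursors c1@0 c2@3 c3@6, authorship ..........

Answer: 0 3 6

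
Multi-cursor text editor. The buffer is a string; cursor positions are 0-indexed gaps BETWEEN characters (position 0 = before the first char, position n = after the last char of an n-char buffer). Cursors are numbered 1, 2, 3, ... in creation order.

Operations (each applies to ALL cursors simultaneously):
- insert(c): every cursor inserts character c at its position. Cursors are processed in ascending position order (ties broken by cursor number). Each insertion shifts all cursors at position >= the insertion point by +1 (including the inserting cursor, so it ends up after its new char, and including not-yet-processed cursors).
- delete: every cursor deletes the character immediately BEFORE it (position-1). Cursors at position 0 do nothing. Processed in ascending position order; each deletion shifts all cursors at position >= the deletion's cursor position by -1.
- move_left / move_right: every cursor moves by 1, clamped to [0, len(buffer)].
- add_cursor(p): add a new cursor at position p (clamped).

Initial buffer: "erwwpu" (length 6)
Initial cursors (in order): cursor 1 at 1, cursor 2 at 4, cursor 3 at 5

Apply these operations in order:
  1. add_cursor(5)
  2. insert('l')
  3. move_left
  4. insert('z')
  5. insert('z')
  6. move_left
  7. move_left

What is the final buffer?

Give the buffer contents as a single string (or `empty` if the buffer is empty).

After op 1 (add_cursor(5)): buffer="erwwpu" (len 6), cursors c1@1 c2@4 c3@5 c4@5, authorship ......
After op 2 (insert('l')): buffer="elrwwlpllu" (len 10), cursors c1@2 c2@6 c3@9 c4@9, authorship .1...2.34.
After op 3 (move_left): buffer="elrwwlpllu" (len 10), cursors c1@1 c2@5 c3@8 c4@8, authorship .1...2.34.
After op 4 (insert('z')): buffer="ezlrwwzlplzzlu" (len 14), cursors c1@2 c2@7 c3@12 c4@12, authorship .11...22.3344.
After op 5 (insert('z')): buffer="ezzlrwwzzlplzzzzlu" (len 18), cursors c1@3 c2@9 c3@16 c4@16, authorship .111...222.334344.
After op 6 (move_left): buffer="ezzlrwwzzlplzzzzlu" (len 18), cursors c1@2 c2@8 c3@15 c4@15, authorship .111...222.334344.
After op 7 (move_left): buffer="ezzlrwwzzlplzzzzlu" (len 18), cursors c1@1 c2@7 c3@14 c4@14, authorship .111...222.334344.

Answer: ezzlrwwzzlplzzzzlu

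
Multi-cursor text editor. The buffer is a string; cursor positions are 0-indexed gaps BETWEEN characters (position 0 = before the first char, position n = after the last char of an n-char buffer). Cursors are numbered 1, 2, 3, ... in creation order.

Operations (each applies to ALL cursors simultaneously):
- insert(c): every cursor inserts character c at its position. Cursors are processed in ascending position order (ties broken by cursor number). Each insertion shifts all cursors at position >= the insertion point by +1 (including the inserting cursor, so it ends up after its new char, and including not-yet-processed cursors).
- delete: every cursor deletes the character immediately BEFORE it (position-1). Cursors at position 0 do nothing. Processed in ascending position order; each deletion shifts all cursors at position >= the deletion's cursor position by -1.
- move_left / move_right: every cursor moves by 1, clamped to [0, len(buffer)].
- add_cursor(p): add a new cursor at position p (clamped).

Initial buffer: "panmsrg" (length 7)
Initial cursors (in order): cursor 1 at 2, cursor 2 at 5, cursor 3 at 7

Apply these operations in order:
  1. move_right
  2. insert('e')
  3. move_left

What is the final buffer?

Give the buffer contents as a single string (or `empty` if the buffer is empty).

Answer: panemsrege

Derivation:
After op 1 (move_right): buffer="panmsrg" (len 7), cursors c1@3 c2@6 c3@7, authorship .......
After op 2 (insert('e')): buffer="panemsrege" (len 10), cursors c1@4 c2@8 c3@10, authorship ...1...2.3
After op 3 (move_left): buffer="panemsrege" (len 10), cursors c1@3 c2@7 c3@9, authorship ...1...2.3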